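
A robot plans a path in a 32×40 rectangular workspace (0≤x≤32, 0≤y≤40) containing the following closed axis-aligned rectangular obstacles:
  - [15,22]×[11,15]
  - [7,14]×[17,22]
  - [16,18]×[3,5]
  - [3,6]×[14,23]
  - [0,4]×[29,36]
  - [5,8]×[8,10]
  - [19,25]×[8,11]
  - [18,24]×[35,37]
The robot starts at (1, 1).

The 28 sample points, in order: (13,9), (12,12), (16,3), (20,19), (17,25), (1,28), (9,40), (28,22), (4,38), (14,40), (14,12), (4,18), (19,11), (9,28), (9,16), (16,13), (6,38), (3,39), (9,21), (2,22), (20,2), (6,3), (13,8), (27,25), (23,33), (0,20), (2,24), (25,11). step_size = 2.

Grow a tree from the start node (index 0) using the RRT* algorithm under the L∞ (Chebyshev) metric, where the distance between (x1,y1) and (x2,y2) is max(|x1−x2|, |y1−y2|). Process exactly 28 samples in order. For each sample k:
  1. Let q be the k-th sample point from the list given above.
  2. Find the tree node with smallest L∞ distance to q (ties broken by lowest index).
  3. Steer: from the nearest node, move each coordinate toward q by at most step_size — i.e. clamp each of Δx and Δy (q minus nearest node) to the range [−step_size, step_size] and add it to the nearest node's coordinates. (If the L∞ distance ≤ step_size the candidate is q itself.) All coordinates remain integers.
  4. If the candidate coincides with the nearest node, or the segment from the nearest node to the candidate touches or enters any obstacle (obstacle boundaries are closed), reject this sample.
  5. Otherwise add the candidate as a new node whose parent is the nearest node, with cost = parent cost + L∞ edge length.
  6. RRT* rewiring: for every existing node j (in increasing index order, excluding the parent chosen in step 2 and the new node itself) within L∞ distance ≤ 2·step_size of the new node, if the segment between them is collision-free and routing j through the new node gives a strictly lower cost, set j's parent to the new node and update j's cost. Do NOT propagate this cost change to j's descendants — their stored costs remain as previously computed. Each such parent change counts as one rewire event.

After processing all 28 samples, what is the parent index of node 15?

Parent of node 15: 11

1. q=(13,9) nearest=0 d=12 new=(3,3) → add node 1 parent=0 cost=2
2. q=(12,12) nearest=1 d=9 new=(5,5) → add node 2 parent=1 cost=4
3. q=(16,3) nearest=2 d=11 new=(7,3) → add node 3 parent=2 cost=6
4. q=(20,19) nearest=2 d=15 new=(7,7) → add node 4 parent=2 cost=6
5. q=(17,25) nearest=4 d=18 new=(9,9) → blocked by [5,8]×[8,10], reject
6. q=(1,28) nearest=4 d=21 new=(5,9) → blocked by [5,8]×[8,10], reject
7. q=(9,40) nearest=4 d=33 new=(9,9) → blocked by [5,8]×[8,10], reject
8. q=(28,22) nearest=3 d=21 new=(9,5) → add node 5 parent=3 cost=8
9. q=(4,38) nearest=4 d=31 new=(5,9) → blocked by [5,8]×[8,10], reject
10. q=(14,40) nearest=4 d=33 new=(9,9) → blocked by [5,8]×[8,10], reject
11. q=(14,12) nearest=4 d=7 new=(9,9) → blocked by [5,8]×[8,10], reject
12. q=(4,18) nearest=4 d=11 new=(5,9) → blocked by [5,8]×[8,10], reject
13. q=(19,11) nearest=5 d=10 new=(11,7) → add node 6 parent=5 cost=10
14. q=(9,28) nearest=4 d=21 new=(9,9) → blocked by [5,8]×[8,10], reject
15. q=(9,16) nearest=4 d=9 new=(9,9) → blocked by [5,8]×[8,10], reject
16. q=(16,13) nearest=6 d=6 new=(13,9) → add node 7 parent=6 cost=12
17. q=(6,38) nearest=7 d=29 new=(11,11) → add node 8 parent=7 cost=14
18. q=(3,39) nearest=8 d=28 new=(9,13) → add node 9 parent=8 cost=16
19. q=(9,21) nearest=9 d=8 new=(9,15) → add node 10 parent=9 cost=18
20. q=(2,22) nearest=10 d=7 new=(7,17) → blocked by [7,14]×[17,22], reject
21. q=(20,2) nearest=7 d=7 new=(15,7) → add node 11 parent=7 cost=14
22. q=(6,3) nearest=3 d=1 new=(6,3) → add node 12 parent=3 cost=7
23. q=(13,8) nearest=7 d=1 new=(13,8) → add node 13 parent=7 cost=13
24. q=(27,25) nearest=7 d=16 new=(15,11) → blocked by [15,22]×[11,15], reject
25. q=(23,33) nearest=10 d=18 new=(11,17) → blocked by [7,14]×[17,22], reject
26. q=(0,20) nearest=9 d=9 new=(7,15) → add node 14 parent=9 cost=18
27. q=(2,24) nearest=10 d=9 new=(7,17) → blocked by [7,14]×[17,22], reject
28. q=(25,11) nearest=11 d=10 new=(17,9) → add node 15 parent=11 cost=16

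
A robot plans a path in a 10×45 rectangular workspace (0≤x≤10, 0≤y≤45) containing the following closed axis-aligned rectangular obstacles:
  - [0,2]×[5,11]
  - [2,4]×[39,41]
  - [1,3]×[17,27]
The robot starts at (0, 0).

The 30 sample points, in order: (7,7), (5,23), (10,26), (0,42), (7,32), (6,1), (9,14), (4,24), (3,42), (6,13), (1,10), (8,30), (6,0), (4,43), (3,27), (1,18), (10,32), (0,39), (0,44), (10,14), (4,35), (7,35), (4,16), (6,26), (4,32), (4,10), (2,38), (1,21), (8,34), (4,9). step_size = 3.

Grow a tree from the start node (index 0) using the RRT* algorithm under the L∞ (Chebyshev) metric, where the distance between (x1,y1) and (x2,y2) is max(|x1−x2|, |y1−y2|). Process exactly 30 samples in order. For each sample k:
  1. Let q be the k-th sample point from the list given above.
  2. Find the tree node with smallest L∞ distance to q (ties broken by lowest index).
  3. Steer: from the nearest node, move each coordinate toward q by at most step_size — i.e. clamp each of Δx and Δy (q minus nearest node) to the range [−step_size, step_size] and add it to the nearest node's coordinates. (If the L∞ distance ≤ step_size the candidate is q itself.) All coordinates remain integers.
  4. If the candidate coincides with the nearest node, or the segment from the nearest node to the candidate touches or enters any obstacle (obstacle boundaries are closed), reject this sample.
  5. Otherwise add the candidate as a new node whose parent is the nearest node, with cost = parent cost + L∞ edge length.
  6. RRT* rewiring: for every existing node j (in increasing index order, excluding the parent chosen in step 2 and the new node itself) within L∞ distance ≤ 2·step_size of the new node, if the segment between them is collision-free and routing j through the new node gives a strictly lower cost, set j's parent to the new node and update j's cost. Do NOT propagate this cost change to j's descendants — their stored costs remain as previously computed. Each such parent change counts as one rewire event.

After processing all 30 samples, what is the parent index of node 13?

1. q=(7,7) nearest=0 d=7 new=(3,3) → add node 1 parent=0 cost=3
2. q=(5,23) nearest=1 d=20 new=(5,6) → add node 2 parent=1 cost=6
3. q=(10,26) nearest=2 d=20 new=(8,9) → add node 3 parent=2 cost=9
4. q=(0,42) nearest=3 d=33 new=(5,12) → add node 4 parent=3 cost=12
5. q=(7,32) nearest=4 d=20 new=(7,15) → add node 5 parent=4 cost=15
6. q=(6,1) nearest=1 d=3 new=(6,1) → add node 6 parent=1 cost=6
7. q=(9,14) nearest=5 d=2 new=(9,14) → add node 7 parent=5 cost=17
8. q=(4,24) nearest=5 d=9 new=(4,18) → add node 8 parent=5 cost=18
9. q=(3,42) nearest=8 d=24 new=(3,21) → blocked by [1,3]×[17,27], reject
10. q=(6,13) nearest=4 d=1 new=(6,13) → add node 9 parent=4 cost=13; rewire 7→9 (16<17)
11. q=(1,10) nearest=2 d=4 new=(2,9) → blocked by [0,2]×[5,11], reject
12. q=(8,30) nearest=8 d=12 new=(7,21) → add node 10 parent=8 cost=21
13. q=(6,0) nearest=6 d=1 new=(6,0) → add node 11 parent=6 cost=7
14. q=(4,43) nearest=10 d=22 new=(4,24) → add node 12 parent=10 cost=24
15. q=(3,27) nearest=12 d=3 new=(3,27) → blocked by [1,3]×[17,27], reject
16. q=(1,18) nearest=8 d=3 new=(1,18) → blocked by [1,3]×[17,27], reject
17. q=(10,32) nearest=12 d=8 new=(7,27) → add node 13 parent=12 cost=27
18. q=(0,39) nearest=13 d=12 new=(4,30) → add node 14 parent=13 cost=30
19. q=(0,44) nearest=14 d=14 new=(1,33) → add node 15 parent=14 cost=33
20. q=(10,14) nearest=7 d=1 new=(10,14) → add node 16 parent=7 cost=17
21. q=(4,35) nearest=15 d=3 new=(4,35) → add node 17 parent=15 cost=36
22. q=(7,35) nearest=17 d=3 new=(7,35) → add node 18 parent=17 cost=39
23. q=(4,16) nearest=8 d=2 new=(4,16) → add node 19 parent=8 cost=20
24. q=(6,26) nearest=13 d=1 new=(6,26) → add node 20 parent=13 cost=28
25. q=(4,32) nearest=14 d=2 new=(4,32) → add node 21 parent=14 cost=32; rewire 17→21 (35<36); rewire 18→21 (35<39)
26. q=(4,10) nearest=4 d=2 new=(4,10) → add node 22 parent=4 cost=14
27. q=(2,38) nearest=17 d=3 new=(2,38) → add node 23 parent=17 cost=38
28. q=(1,21) nearest=8 d=3 new=(1,21) → blocked by [1,3]×[17,27], reject
29. q=(8,34) nearest=18 d=1 new=(8,34) → add node 24 parent=18 cost=36
30. q=(4,9) nearest=22 d=1 new=(4,9) → add node 25 parent=22 cost=15

Parent of node 13: 12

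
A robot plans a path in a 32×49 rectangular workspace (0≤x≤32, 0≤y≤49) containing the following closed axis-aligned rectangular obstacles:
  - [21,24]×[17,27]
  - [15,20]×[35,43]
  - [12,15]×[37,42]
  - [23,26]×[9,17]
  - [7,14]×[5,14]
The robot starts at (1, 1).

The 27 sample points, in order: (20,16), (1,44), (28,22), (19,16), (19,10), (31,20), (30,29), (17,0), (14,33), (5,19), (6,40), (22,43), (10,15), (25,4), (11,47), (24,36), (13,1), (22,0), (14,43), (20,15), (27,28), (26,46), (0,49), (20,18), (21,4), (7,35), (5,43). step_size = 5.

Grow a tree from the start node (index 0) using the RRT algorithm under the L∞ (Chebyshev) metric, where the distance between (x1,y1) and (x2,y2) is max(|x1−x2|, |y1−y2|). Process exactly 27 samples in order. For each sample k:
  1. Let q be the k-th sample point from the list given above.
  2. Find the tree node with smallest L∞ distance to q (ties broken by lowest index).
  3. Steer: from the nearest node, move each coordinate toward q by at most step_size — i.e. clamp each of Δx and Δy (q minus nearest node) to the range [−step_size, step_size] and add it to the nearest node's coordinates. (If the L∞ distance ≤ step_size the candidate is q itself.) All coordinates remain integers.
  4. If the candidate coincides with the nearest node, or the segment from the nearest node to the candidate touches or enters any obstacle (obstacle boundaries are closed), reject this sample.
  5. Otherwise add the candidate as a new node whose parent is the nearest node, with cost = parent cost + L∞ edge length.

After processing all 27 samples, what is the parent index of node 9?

1. q=(20,16) nearest=0 d=19 new=(6,6) → add node 1 parent=0 cost=5
2. q=(1,44) nearest=1 d=38 new=(1,11) → add node 2 parent=1 cost=10
3. q=(28,22) nearest=1 d=22 new=(11,11) → blocked by [7,14]×[5,14], reject
4. q=(19,16) nearest=1 d=13 new=(11,11) → blocked by [7,14]×[5,14], reject
5. q=(19,10) nearest=1 d=13 new=(11,10) → blocked by [7,14]×[5,14], reject
6. q=(31,20) nearest=1 d=25 new=(11,11) → blocked by [7,14]×[5,14], reject
7. q=(30,29) nearest=1 d=24 new=(11,11) → blocked by [7,14]×[5,14], reject
8. q=(17,0) nearest=1 d=11 new=(11,1) → blocked by [7,14]×[5,14], reject
9. q=(14,33) nearest=2 d=22 new=(6,16) → add node 3 parent=2 cost=15
10. q=(5,19) nearest=3 d=3 new=(5,19) → add node 4 parent=3 cost=18
11. q=(6,40) nearest=4 d=21 new=(6,24) → add node 5 parent=4 cost=23
12. q=(22,43) nearest=5 d=19 new=(11,29) → add node 6 parent=5 cost=28
13. q=(10,15) nearest=3 d=4 new=(10,15) → add node 7 parent=3 cost=19
14. q=(25,4) nearest=7 d=15 new=(15,10) → blocked by [7,14]×[5,14], reject
15. q=(11,47) nearest=6 d=18 new=(11,34) → add node 8 parent=6 cost=33
16. q=(24,36) nearest=6 d=13 new=(16,34) → add node 9 parent=6 cost=33
17. q=(13,1) nearest=1 d=7 new=(11,1) → blocked by [7,14]×[5,14], reject
18. q=(22,0) nearest=7 d=15 new=(15,10) → blocked by [7,14]×[5,14], reject
19. q=(14,43) nearest=8 d=9 new=(14,39) → blocked by [12,15]×[37,42], reject
20. q=(20,15) nearest=7 d=10 new=(15,15) → add node 10 parent=7 cost=24
21. q=(27,28) nearest=9 d=11 new=(21,29) → add node 11 parent=9 cost=38
22. q=(26,46) nearest=9 d=12 new=(21,39) → blocked by [15,20]×[35,43], reject
23. q=(0,49) nearest=8 d=15 new=(6,39) → add node 12 parent=8 cost=38
24. q=(20,18) nearest=10 d=5 new=(20,18) → add node 13 parent=10 cost=29
25. q=(21,4) nearest=7 d=11 new=(15,10) → blocked by [7,14]×[5,14], reject
26. q=(7,35) nearest=8 d=4 new=(7,35) → add node 14 parent=8 cost=37
27. q=(5,43) nearest=12 d=4 new=(5,43) → add node 15 parent=12 cost=42

Parent of node 9: 6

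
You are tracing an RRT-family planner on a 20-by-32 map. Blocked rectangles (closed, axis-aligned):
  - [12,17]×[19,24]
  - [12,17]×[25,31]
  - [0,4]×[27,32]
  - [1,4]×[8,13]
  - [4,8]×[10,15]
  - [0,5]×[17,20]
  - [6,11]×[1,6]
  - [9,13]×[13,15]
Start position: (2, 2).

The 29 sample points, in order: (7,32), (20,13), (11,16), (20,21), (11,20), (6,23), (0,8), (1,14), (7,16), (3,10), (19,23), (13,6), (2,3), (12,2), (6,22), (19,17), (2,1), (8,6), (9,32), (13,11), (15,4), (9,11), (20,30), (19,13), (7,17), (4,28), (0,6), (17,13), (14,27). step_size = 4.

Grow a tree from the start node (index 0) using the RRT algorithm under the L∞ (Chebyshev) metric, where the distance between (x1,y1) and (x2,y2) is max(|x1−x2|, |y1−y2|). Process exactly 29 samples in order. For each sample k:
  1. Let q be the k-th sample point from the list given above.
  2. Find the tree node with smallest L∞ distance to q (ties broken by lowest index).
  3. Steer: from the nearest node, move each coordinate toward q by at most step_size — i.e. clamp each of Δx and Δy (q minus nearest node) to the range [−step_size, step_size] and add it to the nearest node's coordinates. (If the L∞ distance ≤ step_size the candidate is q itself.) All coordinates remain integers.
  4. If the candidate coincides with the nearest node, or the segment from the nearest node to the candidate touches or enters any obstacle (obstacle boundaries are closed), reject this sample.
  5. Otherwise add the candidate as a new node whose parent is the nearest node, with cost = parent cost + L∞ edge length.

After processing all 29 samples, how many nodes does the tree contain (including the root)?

Node count: 9

1. q=(7,32) nearest=0 d=30 new=(6,6) → blocked by [6,11]×[1,6], reject
2. q=(20,13) nearest=0 d=18 new=(6,6) → blocked by [6,11]×[1,6], reject
3. q=(11,16) nearest=0 d=14 new=(6,6) → blocked by [6,11]×[1,6], reject
4. q=(20,21) nearest=0 d=19 new=(6,6) → blocked by [6,11]×[1,6], reject
5. q=(11,20) nearest=0 d=18 new=(6,6) → blocked by [6,11]×[1,6], reject
6. q=(6,23) nearest=0 d=21 new=(6,6) → blocked by [6,11]×[1,6], reject
7. q=(0,8) nearest=0 d=6 new=(0,6) → add node 1 parent=0 cost=4
8. q=(1,14) nearest=1 d=8 new=(1,10) → blocked by [1,4]×[8,13], reject
9. q=(7,16) nearest=1 d=10 new=(4,10) → blocked by [1,4]×[8,13], reject
10. q=(3,10) nearest=1 d=4 new=(3,10) → blocked by [1,4]×[8,13], reject
11. q=(19,23) nearest=1 d=19 new=(4,10) → blocked by [1,4]×[8,13], reject
12. q=(13,6) nearest=0 d=11 new=(6,6) → blocked by [6,11]×[1,6], reject
13. q=(2,3) nearest=0 d=1 new=(2,3) → add node 2 parent=0 cost=1
14. q=(12,2) nearest=0 d=10 new=(6,2) → blocked by [6,11]×[1,6], reject
15. q=(6,22) nearest=1 d=16 new=(4,10) → blocked by [1,4]×[8,13], reject
16. q=(19,17) nearest=0 d=17 new=(6,6) → blocked by [6,11]×[1,6], reject
17. q=(2,1) nearest=0 d=1 new=(2,1) → add node 3 parent=0 cost=1
18. q=(8,6) nearest=0 d=6 new=(6,6) → blocked by [6,11]×[1,6], reject
19. q=(9,32) nearest=1 d=26 new=(4,10) → blocked by [1,4]×[8,13], reject
20. q=(13,11) nearest=0 d=11 new=(6,6) → blocked by [6,11]×[1,6], reject
21. q=(15,4) nearest=0 d=13 new=(6,4) → blocked by [6,11]×[1,6], reject
22. q=(9,11) nearest=2 d=8 new=(6,7) → add node 4 parent=2 cost=5
23. q=(20,30) nearest=4 d=23 new=(10,11) → add node 5 parent=4 cost=9
24. q=(19,13) nearest=5 d=9 new=(14,13) → add node 6 parent=5 cost=13
25. q=(7,17) nearest=5 d=6 new=(7,15) → blocked by [4,8]×[10,15], reject
26. q=(4,28) nearest=6 d=15 new=(10,17) → blocked by [9,13]×[13,15], reject
27. q=(0,6) nearest=1 d=0 → coincident, reject
28. q=(17,13) nearest=6 d=3 new=(17,13) → add node 7 parent=6 cost=16
29. q=(14,27) nearest=6 d=14 new=(14,17) → add node 8 parent=6 cost=17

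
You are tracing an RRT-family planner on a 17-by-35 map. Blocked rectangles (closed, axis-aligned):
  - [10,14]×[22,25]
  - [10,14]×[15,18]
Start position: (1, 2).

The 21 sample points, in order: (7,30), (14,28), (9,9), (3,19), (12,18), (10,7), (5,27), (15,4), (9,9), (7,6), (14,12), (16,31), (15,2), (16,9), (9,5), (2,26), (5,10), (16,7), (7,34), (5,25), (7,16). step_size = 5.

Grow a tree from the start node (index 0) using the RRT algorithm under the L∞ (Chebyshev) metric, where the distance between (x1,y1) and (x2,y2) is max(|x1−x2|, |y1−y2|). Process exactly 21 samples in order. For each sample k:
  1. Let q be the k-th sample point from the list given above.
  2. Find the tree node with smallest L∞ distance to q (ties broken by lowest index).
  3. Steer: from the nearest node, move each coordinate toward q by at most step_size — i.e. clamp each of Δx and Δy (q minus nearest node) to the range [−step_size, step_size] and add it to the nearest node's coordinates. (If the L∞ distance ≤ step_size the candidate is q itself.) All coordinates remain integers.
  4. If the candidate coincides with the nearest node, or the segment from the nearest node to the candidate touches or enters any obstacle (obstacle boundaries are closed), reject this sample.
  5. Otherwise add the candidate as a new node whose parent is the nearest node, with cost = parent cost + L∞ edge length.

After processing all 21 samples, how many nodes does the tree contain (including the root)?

1. q=(7,30) nearest=0 d=28 new=(6,7) → add node 1 parent=0 cost=5
2. q=(14,28) nearest=1 d=21 new=(11,12) → add node 2 parent=1 cost=10
3. q=(9,9) nearest=1 d=3 new=(9,9) → add node 3 parent=1 cost=8
4. q=(3,19) nearest=2 d=8 new=(6,17) → add node 4 parent=2 cost=15
5. q=(12,18) nearest=2 d=6 new=(12,17) → blocked by [10,14]×[15,18], reject
6. q=(10,7) nearest=3 d=2 new=(10,7) → add node 5 parent=3 cost=10
7. q=(5,27) nearest=4 d=10 new=(5,22) → add node 6 parent=4 cost=20
8. q=(15,4) nearest=5 d=5 new=(15,4) → add node 7 parent=5 cost=15
9. q=(9,9) nearest=3 d=0 → coincident, reject
10. q=(7,6) nearest=1 d=1 new=(7,6) → add node 8 parent=1 cost=6
11. q=(14,12) nearest=2 d=3 new=(14,12) → add node 9 parent=2 cost=13
12. q=(16,31) nearest=6 d=11 new=(10,27) → add node 10 parent=6 cost=25
13. q=(15,2) nearest=7 d=2 new=(15,2) → add node 11 parent=7 cost=17
14. q=(16,9) nearest=9 d=3 new=(16,9) → add node 12 parent=9 cost=16
15. q=(9,5) nearest=5 d=2 new=(9,5) → add node 13 parent=5 cost=12
16. q=(2,26) nearest=6 d=4 new=(2,26) → add node 14 parent=6 cost=24
17. q=(5,10) nearest=1 d=3 new=(5,10) → add node 15 parent=1 cost=8
18. q=(16,7) nearest=12 d=2 new=(16,7) → add node 16 parent=12 cost=18
19. q=(7,34) nearest=10 d=7 new=(7,32) → add node 17 parent=10 cost=30
20. q=(5,25) nearest=6 d=3 new=(5,25) → add node 18 parent=6 cost=23
21. q=(7,16) nearest=4 d=1 new=(7,16) → add node 19 parent=4 cost=16

Node count: 20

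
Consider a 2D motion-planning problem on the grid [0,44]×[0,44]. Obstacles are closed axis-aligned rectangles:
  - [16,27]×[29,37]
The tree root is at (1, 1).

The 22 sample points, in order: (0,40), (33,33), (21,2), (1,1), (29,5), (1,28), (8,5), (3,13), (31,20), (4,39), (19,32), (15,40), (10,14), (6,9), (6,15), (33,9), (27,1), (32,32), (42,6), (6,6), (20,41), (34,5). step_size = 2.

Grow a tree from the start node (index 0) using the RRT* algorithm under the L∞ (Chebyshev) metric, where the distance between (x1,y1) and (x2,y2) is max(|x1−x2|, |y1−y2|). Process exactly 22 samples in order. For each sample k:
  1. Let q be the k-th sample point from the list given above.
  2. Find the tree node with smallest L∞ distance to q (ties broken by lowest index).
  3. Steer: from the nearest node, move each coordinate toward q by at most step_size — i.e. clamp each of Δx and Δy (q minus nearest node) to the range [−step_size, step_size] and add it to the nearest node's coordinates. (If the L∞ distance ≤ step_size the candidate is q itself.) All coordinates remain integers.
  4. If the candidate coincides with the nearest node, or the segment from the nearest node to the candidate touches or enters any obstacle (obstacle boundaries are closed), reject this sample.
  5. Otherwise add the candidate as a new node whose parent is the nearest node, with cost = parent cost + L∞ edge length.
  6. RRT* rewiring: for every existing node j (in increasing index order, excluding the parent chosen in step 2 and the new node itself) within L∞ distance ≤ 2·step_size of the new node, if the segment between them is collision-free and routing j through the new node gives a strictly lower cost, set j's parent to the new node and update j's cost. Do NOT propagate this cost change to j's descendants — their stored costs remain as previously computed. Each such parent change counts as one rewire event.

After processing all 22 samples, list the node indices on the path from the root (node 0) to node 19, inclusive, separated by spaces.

Path: 0 2 3 4 5 19

1. q=(0,40) nearest=0 d=39 new=(0,3) → add node 1 parent=0 cost=2
2. q=(33,33) nearest=0 d=32 new=(3,3) → add node 2 parent=0 cost=2
3. q=(21,2) nearest=2 d=18 new=(5,2) → add node 3 parent=2 cost=4
4. q=(1,1) nearest=0 d=0 → coincident, reject
5. q=(29,5) nearest=3 d=24 new=(7,4) → add node 4 parent=3 cost=6
6. q=(1,28) nearest=4 d=24 new=(5,6) → add node 5 parent=4 cost=8
7. q=(8,5) nearest=4 d=1 new=(8,5) → add node 6 parent=4 cost=7
8. q=(3,13) nearest=5 d=7 new=(3,8) → add node 7 parent=5 cost=10
9. q=(31,20) nearest=6 d=23 new=(10,7) → add node 8 parent=6 cost=9
10. q=(4,39) nearest=7 d=31 new=(4,10) → add node 9 parent=7 cost=12
11. q=(19,32) nearest=9 d=22 new=(6,12) → add node 10 parent=9 cost=14
12. q=(15,40) nearest=10 d=28 new=(8,14) → add node 11 parent=10 cost=16
13. q=(10,14) nearest=11 d=2 new=(10,14) → add node 12 parent=11 cost=18
14. q=(6,9) nearest=9 d=2 new=(6,9) → add node 13 parent=9 cost=14
15. q=(6,15) nearest=11 d=2 new=(6,15) → add node 14 parent=11 cost=18
16. q=(33,9) nearest=8 d=23 new=(12,9) → add node 15 parent=8 cost=11
17. q=(27,1) nearest=15 d=15 new=(14,7) → add node 16 parent=15 cost=13
18. q=(32,32) nearest=12 d=22 new=(12,16) → add node 17 parent=12 cost=20
19. q=(42,6) nearest=16 d=28 new=(16,6) → add node 18 parent=16 cost=15
20. q=(6,6) nearest=5 d=1 new=(6,6) → add node 19 parent=5 cost=9; rewire 13→19 (12<14)
21. q=(20,41) nearest=17 d=25 new=(14,18) → add node 20 parent=17 cost=22
22. q=(34,5) nearest=18 d=18 new=(18,5) → add node 21 parent=18 cost=17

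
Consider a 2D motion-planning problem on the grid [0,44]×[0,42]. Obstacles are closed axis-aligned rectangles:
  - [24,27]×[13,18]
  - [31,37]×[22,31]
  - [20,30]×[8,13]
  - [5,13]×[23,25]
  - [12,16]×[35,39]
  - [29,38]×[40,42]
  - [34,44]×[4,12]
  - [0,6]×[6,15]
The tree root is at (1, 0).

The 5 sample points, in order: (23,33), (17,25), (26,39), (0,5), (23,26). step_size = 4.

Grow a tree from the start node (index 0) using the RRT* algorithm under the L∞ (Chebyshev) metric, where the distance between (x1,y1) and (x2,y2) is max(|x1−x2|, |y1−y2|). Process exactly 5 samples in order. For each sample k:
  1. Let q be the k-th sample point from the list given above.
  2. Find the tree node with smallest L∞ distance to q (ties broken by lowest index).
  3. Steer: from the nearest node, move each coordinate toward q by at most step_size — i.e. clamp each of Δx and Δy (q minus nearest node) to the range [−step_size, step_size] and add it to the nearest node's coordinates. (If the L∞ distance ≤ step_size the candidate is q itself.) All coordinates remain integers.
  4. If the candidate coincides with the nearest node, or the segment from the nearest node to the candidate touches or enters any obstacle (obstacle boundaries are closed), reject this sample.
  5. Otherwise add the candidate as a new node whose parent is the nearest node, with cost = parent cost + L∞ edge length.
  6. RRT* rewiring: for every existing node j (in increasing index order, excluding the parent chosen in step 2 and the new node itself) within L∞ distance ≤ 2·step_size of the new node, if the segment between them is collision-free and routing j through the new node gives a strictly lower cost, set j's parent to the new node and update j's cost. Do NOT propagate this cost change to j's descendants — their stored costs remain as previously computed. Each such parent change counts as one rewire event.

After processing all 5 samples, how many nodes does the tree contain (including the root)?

1. q=(23,33) nearest=0 d=33 new=(5,4) → add node 1 parent=0 cost=4
2. q=(17,25) nearest=1 d=21 new=(9,8) → add node 2 parent=1 cost=8
3. q=(26,39) nearest=2 d=31 new=(13,12) → add node 3 parent=2 cost=12
4. q=(0,5) nearest=0 d=5 new=(0,4) → add node 4 parent=0 cost=4
5. q=(23,26) nearest=3 d=14 new=(17,16) → add node 5 parent=3 cost=16

Node count: 6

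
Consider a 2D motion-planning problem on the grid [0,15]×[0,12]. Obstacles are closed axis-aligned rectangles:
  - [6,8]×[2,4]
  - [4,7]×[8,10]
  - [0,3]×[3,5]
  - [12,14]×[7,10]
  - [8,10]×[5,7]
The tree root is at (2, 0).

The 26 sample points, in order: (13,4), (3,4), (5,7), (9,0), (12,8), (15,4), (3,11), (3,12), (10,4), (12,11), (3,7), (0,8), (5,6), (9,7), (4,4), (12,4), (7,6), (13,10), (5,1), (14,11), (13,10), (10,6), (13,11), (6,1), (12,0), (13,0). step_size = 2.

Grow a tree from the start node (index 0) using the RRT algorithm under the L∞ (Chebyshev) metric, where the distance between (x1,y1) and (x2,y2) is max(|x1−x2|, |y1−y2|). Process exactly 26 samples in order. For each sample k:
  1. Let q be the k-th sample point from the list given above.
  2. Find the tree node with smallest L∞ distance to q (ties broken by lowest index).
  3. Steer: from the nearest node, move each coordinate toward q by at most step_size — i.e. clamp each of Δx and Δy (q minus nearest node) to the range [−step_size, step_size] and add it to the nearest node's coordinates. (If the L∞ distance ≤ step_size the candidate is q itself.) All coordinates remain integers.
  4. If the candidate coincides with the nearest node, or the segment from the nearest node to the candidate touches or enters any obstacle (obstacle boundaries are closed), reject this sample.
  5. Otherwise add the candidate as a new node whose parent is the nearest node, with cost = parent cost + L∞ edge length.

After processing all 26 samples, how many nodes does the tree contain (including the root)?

1. q=(13,4) nearest=0 d=11 new=(4,2) → add node 1 parent=0 cost=2
2. q=(3,4) nearest=1 d=2 new=(3,4) → blocked by [0,3]×[3,5], reject
3. q=(5,7) nearest=1 d=5 new=(5,4) → add node 2 parent=1 cost=4
4. q=(9,0) nearest=2 d=4 new=(7,2) → blocked by [6,8]×[2,4], reject
5. q=(12,8) nearest=2 d=7 new=(7,6) → add node 3 parent=2 cost=6
6. q=(15,4) nearest=3 d=8 new=(9,4) → blocked by [8,10]×[5,7], reject
7. q=(3,11) nearest=3 d=5 new=(5,8) → blocked by [4,7]×[8,10], reject
8. q=(3,12) nearest=3 d=6 new=(5,8) → blocked by [4,7]×[8,10], reject
9. q=(10,4) nearest=3 d=3 new=(9,4) → blocked by [8,10]×[5,7], reject
10. q=(12,11) nearest=3 d=5 new=(9,8) → blocked by [8,10]×[5,7], reject
11. q=(3,7) nearest=2 d=3 new=(3,6) → add node 4 parent=2 cost=6
12. q=(0,8) nearest=4 d=3 new=(1,8) → add node 5 parent=4 cost=8
13. q=(5,6) nearest=2 d=2 new=(5,6) → add node 6 parent=2 cost=6
14. q=(9,7) nearest=3 d=2 new=(9,7) → blocked by [8,10]×[5,7], reject
15. q=(4,4) nearest=2 d=1 new=(4,4) → add node 7 parent=2 cost=5
16. q=(12,4) nearest=3 d=5 new=(9,4) → blocked by [8,10]×[5,7], reject
17. q=(7,6) nearest=3 d=0 → coincident, reject
18. q=(13,10) nearest=3 d=6 new=(9,8) → blocked by [8,10]×[5,7], reject
19. q=(5,1) nearest=1 d=1 new=(5,1) → add node 8 parent=1 cost=3
20. q=(14,11) nearest=3 d=7 new=(9,8) → blocked by [8,10]×[5,7], reject
21. q=(13,10) nearest=3 d=6 new=(9,8) → blocked by [8,10]×[5,7], reject
22. q=(10,6) nearest=3 d=3 new=(9,6) → blocked by [8,10]×[5,7], reject
23. q=(13,11) nearest=3 d=6 new=(9,8) → blocked by [8,10]×[5,7], reject
24. q=(6,1) nearest=8 d=1 new=(6,1) → add node 9 parent=8 cost=4
25. q=(12,0) nearest=3 d=6 new=(9,4) → blocked by [8,10]×[5,7], reject
26. q=(13,0) nearest=3 d=6 new=(9,4) → blocked by [8,10]×[5,7], reject

Node count: 10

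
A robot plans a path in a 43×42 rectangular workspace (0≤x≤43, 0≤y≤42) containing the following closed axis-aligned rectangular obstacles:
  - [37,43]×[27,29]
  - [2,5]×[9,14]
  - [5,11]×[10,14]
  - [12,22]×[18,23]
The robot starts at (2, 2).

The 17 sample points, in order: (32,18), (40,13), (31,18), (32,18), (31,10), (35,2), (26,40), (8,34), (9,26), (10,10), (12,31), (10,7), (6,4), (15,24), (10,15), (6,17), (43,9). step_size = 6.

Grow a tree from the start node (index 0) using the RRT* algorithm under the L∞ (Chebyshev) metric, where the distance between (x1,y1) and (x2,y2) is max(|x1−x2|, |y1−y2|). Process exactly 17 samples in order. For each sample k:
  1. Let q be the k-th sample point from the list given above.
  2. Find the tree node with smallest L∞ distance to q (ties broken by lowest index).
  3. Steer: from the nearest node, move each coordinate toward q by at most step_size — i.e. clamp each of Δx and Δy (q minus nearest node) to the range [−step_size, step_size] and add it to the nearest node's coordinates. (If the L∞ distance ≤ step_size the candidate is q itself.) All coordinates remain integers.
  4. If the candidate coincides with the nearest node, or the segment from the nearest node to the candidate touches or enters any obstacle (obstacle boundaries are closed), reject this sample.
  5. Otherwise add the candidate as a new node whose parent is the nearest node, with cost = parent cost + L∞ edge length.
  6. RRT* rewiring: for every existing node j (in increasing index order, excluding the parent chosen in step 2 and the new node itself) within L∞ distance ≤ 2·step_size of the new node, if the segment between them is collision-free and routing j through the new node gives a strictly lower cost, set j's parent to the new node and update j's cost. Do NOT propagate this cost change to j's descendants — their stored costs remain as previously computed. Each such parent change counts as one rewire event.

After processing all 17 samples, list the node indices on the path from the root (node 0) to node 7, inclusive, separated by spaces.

Path: 0 1 2 3 7

1. q=(32,18) nearest=0 d=30 new=(8,8) → add node 1 parent=0 cost=6
2. q=(40,13) nearest=1 d=32 new=(14,13) → blocked by [5,11]×[10,14], reject
3. q=(31,18) nearest=1 d=23 new=(14,14) → blocked by [5,11]×[10,14], reject
4. q=(32,18) nearest=1 d=24 new=(14,14) → blocked by [5,11]×[10,14], reject
5. q=(31,10) nearest=1 d=23 new=(14,10) → add node 2 parent=1 cost=12
6. q=(35,2) nearest=2 d=21 new=(20,4) → add node 3 parent=2 cost=18
7. q=(26,40) nearest=2 d=30 new=(20,16) → add node 4 parent=2 cost=18
8. q=(8,34) nearest=4 d=18 new=(14,22) → blocked by [12,22]×[18,23], reject
9. q=(9,26) nearest=4 d=11 new=(14,22) → blocked by [12,22]×[18,23], reject
10. q=(10,10) nearest=1 d=2 new=(10,10) → blocked by [5,11]×[10,14], reject
11. q=(12,31) nearest=4 d=15 new=(14,22) → blocked by [12,22]×[18,23], reject
12. q=(10,7) nearest=1 d=2 new=(10,7) → add node 5 parent=1 cost=8
13. q=(6,4) nearest=0 d=4 new=(6,4) → add node 6 parent=0 cost=4
14. q=(15,24) nearest=4 d=8 new=(15,22) → blocked by [12,22]×[18,23], reject
15. q=(10,15) nearest=2 d=5 new=(10,15) → blocked by [5,11]×[10,14], reject
16. q=(6,17) nearest=2 d=8 new=(8,16) → blocked by [5,11]×[10,14], reject
17. q=(43,9) nearest=3 d=23 new=(26,9) → add node 7 parent=3 cost=24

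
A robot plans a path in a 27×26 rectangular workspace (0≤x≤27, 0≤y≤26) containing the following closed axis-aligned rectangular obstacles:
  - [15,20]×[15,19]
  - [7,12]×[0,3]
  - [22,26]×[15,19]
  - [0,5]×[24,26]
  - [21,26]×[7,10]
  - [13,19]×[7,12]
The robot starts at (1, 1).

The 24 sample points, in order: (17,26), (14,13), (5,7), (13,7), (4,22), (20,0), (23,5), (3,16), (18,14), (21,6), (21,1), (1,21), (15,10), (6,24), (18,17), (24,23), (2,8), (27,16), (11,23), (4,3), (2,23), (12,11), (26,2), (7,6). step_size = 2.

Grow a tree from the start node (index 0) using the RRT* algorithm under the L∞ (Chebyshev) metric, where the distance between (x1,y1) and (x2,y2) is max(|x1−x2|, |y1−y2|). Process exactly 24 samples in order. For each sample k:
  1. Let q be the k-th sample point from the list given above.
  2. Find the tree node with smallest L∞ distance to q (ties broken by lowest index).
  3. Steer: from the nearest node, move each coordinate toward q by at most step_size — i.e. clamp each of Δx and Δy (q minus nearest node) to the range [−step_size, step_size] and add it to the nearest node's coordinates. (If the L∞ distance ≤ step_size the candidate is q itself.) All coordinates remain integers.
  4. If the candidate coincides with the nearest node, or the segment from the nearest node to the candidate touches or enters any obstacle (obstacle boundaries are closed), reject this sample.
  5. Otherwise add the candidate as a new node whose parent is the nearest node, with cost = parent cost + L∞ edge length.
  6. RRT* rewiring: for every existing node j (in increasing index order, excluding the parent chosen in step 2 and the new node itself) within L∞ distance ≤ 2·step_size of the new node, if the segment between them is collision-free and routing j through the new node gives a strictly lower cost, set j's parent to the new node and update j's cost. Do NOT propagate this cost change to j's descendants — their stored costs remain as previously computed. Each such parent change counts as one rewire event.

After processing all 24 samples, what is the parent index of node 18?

1. q=(17,26) nearest=0 d=25 new=(3,3) → add node 1 parent=0 cost=2
2. q=(14,13) nearest=1 d=11 new=(5,5) → add node 2 parent=1 cost=4
3. q=(5,7) nearest=2 d=2 new=(5,7) → add node 3 parent=2 cost=6
4. q=(13,7) nearest=2 d=8 new=(7,7) → add node 4 parent=2 cost=6
5. q=(4,22) nearest=3 d=15 new=(4,9) → add node 5 parent=3 cost=8
6. q=(20,0) nearest=4 d=13 new=(9,5) → add node 6 parent=4 cost=8
7. q=(23,5) nearest=6 d=14 new=(11,5) → add node 7 parent=6 cost=10
8. q=(3,16) nearest=5 d=7 new=(3,11) → add node 8 parent=5 cost=10
9. q=(18,14) nearest=6 d=9 new=(11,7) → add node 9 parent=6 cost=10
10. q=(21,6) nearest=7 d=10 new=(13,6) → add node 10 parent=7 cost=12
11. q=(21,1) nearest=10 d=8 new=(15,4) → add node 11 parent=10 cost=14
12. q=(1,21) nearest=8 d=10 new=(1,13) → add node 12 parent=8 cost=12
13. q=(15,10) nearest=9 d=4 new=(13,9) → blocked by [13,19]×[7,12], reject
14. q=(6,24) nearest=12 d=11 new=(3,15) → add node 13 parent=12 cost=14
15. q=(18,17) nearest=9 d=10 new=(13,9) → blocked by [13,19]×[7,12], reject
16. q=(24,23) nearest=9 d=16 new=(13,9) → blocked by [13,19]×[7,12], reject
17. q=(2,8) nearest=5 d=2 new=(2,8) → add node 14 parent=5 cost=10
18. q=(27,16) nearest=11 d=12 new=(17,6) → add node 15 parent=11 cost=16
19. q=(11,23) nearest=13 d=8 new=(5,17) → add node 16 parent=13 cost=16
20. q=(4,3) nearest=1 d=1 new=(4,3) → add node 17 parent=1 cost=3
21. q=(2,23) nearest=16 d=6 new=(3,19) → add node 18 parent=16 cost=18
22. q=(12,11) nearest=9 d=4 new=(12,9) → add node 19 parent=9 cost=12
23. q=(26,2) nearest=15 d=9 new=(19,4) → add node 20 parent=15 cost=18
24. q=(7,6) nearest=4 d=1 new=(7,6) → add node 21 parent=4 cost=7

Parent of node 18: 16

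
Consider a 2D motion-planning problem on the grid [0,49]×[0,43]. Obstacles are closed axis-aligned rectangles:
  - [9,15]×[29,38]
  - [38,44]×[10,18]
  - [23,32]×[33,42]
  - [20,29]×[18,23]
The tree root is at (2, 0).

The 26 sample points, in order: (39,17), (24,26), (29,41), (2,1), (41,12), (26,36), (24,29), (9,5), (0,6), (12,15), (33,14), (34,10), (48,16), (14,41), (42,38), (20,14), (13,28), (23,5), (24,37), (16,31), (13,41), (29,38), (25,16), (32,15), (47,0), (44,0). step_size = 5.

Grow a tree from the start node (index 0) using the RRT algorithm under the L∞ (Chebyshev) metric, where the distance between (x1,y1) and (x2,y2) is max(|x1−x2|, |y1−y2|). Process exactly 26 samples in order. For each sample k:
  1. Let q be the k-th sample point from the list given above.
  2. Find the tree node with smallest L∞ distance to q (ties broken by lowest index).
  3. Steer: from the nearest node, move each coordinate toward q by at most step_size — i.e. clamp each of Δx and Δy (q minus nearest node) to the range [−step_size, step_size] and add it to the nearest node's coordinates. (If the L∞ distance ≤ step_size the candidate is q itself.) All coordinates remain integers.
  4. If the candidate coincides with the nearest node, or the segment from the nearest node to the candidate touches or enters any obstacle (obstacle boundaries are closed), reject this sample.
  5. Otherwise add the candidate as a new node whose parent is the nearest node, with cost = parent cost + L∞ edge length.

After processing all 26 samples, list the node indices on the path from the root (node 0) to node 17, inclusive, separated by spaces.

1. q=(39,17) nearest=0 d=37 new=(7,5) → add node 1 parent=0 cost=5
2. q=(24,26) nearest=1 d=21 new=(12,10) → add node 2 parent=1 cost=10
3. q=(29,41) nearest=2 d=31 new=(17,15) → add node 3 parent=2 cost=15
4. q=(2,1) nearest=0 d=1 new=(2,1) → add node 4 parent=0 cost=1
5. q=(41,12) nearest=3 d=24 new=(22,12) → add node 5 parent=3 cost=20
6. q=(26,36) nearest=3 d=21 new=(22,20) → blocked by [20,29]×[18,23], reject
7. q=(24,29) nearest=3 d=14 new=(22,20) → blocked by [20,29]×[18,23], reject
8. q=(9,5) nearest=1 d=2 new=(9,5) → add node 6 parent=1 cost=7
9. q=(0,6) nearest=4 d=5 new=(0,6) → add node 7 parent=4 cost=6
10. q=(12,15) nearest=2 d=5 new=(12,15) → add node 8 parent=2 cost=15
11. q=(33,14) nearest=5 d=11 new=(27,14) → add node 9 parent=5 cost=25
12. q=(34,10) nearest=9 d=7 new=(32,10) → add node 10 parent=9 cost=30
13. q=(48,16) nearest=10 d=16 new=(37,15) → add node 11 parent=10 cost=35
14. q=(14,41) nearest=3 d=26 new=(14,20) → add node 12 parent=3 cost=20
15. q=(42,38) nearest=11 d=23 new=(42,20) → blocked by [38,44]×[10,18], reject
16. q=(20,14) nearest=5 d=2 new=(20,14) → add node 13 parent=5 cost=22
17. q=(13,28) nearest=12 d=8 new=(13,25) → add node 14 parent=12 cost=25
18. q=(23,5) nearest=5 d=7 new=(23,7) → add node 15 parent=5 cost=25
19. q=(24,37) nearest=14 d=12 new=(18,30) → add node 16 parent=14 cost=30
20. q=(16,31) nearest=16 d=2 new=(16,31) → add node 17 parent=16 cost=32
21. q=(13,41) nearest=17 d=10 new=(13,36) → blocked by [9,15]×[29,38], reject
22. q=(29,38) nearest=16 d=11 new=(23,35) → blocked by [23,32]×[33,42], reject
23. q=(25,16) nearest=9 d=2 new=(25,16) → add node 18 parent=9 cost=27
24. q=(32,15) nearest=9 d=5 new=(32,15) → add node 19 parent=9 cost=30
25. q=(47,0) nearest=10 d=15 new=(37,5) → add node 20 parent=10 cost=35
26. q=(44,0) nearest=20 d=7 new=(42,0) → add node 21 parent=20 cost=40

Path: 0 1 2 3 12 14 16 17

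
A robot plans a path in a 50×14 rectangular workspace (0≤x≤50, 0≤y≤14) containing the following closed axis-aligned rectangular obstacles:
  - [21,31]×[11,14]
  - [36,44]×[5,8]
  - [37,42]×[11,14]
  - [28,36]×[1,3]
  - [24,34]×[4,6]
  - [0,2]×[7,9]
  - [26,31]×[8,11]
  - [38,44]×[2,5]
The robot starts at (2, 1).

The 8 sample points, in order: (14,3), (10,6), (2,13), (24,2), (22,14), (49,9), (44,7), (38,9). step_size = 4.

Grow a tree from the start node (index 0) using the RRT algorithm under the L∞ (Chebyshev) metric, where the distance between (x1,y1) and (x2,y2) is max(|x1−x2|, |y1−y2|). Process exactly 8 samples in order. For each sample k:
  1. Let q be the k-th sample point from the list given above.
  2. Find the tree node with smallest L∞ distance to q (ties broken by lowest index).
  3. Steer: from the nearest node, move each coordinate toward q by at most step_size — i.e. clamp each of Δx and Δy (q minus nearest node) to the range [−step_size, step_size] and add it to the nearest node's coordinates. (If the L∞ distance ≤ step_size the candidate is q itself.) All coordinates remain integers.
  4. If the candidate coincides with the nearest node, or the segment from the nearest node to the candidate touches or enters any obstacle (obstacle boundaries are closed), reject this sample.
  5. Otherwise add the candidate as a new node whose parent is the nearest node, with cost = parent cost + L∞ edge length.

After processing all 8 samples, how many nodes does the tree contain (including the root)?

1. q=(14,3) nearest=0 d=12 new=(6,3) → add node 1 parent=0 cost=4
2. q=(10,6) nearest=1 d=4 new=(10,6) → add node 2 parent=1 cost=8
3. q=(2,13) nearest=2 d=8 new=(6,10) → add node 3 parent=2 cost=12
4. q=(24,2) nearest=2 d=14 new=(14,2) → add node 4 parent=2 cost=12
5. q=(22,14) nearest=2 d=12 new=(14,10) → add node 5 parent=2 cost=12
6. q=(49,9) nearest=4 d=35 new=(18,6) → add node 6 parent=4 cost=16
7. q=(44,7) nearest=6 d=26 new=(22,7) → add node 7 parent=6 cost=20
8. q=(38,9) nearest=7 d=16 new=(26,9) → blocked by [26,31]×[8,11], reject

Node count: 8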